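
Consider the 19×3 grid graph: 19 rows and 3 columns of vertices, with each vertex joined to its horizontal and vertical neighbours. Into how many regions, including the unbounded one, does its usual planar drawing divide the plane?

The grid has V = 19·3 = 57 vertices and E = 19·2 + 3·18 = 92 edges.
F = 2 − V + E = 2 − 57 + 92 = 37.

37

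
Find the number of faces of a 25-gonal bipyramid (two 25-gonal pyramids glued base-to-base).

50

A bipyramid over an n-gon has 2n triangular faces and n + 2 vertices: V = 25 + 2 = 27, E = 3·25 = 75, F = 2·25 = 50.
Check: V − E + F = 27 − 75 + 50 = 2.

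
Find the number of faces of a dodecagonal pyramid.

13

A pyramid on an n-gon base has one n-gon and n triangles: V = 12 + 1 = 13, E = 2·12 = 24, F = 12 + 1 = 13.
Check: V − E + F = 13 − 24 + 13 = 2.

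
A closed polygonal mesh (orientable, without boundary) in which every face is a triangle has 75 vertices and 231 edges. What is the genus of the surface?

Every face is a triangle and each edge borders two faces, so 3F = 2·231, giving F = 154.
χ = V − E + F = 75 − 231 + 154 = -2.
For a closed orientable surface χ = 2 − 2g, so g = (2 − (-2))/2 = 2.

2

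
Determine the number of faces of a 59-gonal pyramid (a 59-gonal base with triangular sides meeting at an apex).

60

A pyramid on an n-gon base has one n-gon and n triangles: V = 59 + 1 = 60, E = 2·59 = 118, F = 59 + 1 = 60.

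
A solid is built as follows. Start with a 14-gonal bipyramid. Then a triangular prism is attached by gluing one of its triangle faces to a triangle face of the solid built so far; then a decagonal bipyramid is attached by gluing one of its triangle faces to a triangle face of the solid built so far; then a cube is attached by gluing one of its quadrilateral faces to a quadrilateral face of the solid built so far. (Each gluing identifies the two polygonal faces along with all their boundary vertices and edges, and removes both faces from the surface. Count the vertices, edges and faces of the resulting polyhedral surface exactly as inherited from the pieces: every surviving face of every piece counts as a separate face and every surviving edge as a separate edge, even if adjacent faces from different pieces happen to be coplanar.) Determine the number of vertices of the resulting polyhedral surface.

A 14-gonal bipyramid: V=16, E=42, F=28.
Attach a triangular prism (V=6, E=9, F=5) along a 3-gon: merge 3 vertices and 3 edges, delete both glued faces → V=19, E=48, F=31.
Attach a decagonal bipyramid (V=12, E=30, F=20) along a 3-gon: merge 3 vertices and 3 edges, delete both glued faces → V=28, E=75, F=49.
Attach a cube (V=8, E=12, F=6) along a 4-gon: merge 4 vertices and 4 edges, delete both glued faces → V=32, E=83, F=53.
Check: V − E + F = 32 − 83 + 53 = 2.

32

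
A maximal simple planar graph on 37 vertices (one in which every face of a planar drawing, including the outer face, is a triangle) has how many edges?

In a plane triangulation 3F = 2E and V − E + F = 2, so E = 3V − 6 = 3·37 − 6 = 105.

105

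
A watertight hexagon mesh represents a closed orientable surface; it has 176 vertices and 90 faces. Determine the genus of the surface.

Every face is a hexagon, so 2E = 6·90 = 540, giving E = 270.
χ = V − E + F = 176 − 270 + 90 = -4.
For a closed orientable surface χ = 2 − 2g, so g = (2 − (-4))/2 = 3.

3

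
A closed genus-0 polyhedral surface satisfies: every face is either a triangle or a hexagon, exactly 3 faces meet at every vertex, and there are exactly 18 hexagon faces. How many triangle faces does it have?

4

Let x be the number of triangles; then F = 18 + x.
Edge–face incidences: 2E = 6·18 + 3·x = 108 + 3x.
Every vertex has degree 3, so 3V = 2E.
Euler: V − E + F = 2 ⇒ (2E)/3 − E + (18 + x) = 2.
Multiply by 6: 2·(2E) − 3·(2E) + 6·(18 + x) = 12, i.e. 108 + 6x − (108 + 3x) = 12.
Collecting terms: 3x = 12, so x = 4.
Then 2E = 108 + 3·4 = 120, so E = 60, V = 2E/3 = 40, F = 18 + 4 = 22.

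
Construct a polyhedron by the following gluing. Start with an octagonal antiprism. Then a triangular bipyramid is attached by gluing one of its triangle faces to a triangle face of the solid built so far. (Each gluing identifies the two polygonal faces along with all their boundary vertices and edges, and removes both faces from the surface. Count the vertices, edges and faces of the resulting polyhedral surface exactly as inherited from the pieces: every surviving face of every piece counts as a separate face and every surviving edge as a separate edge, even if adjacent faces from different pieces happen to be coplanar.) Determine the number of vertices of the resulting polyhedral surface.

An octagonal antiprism: V=16, E=32, F=18.
Attach a triangular bipyramid (V=5, E=9, F=6) along a 3-gon: merge 3 vertices and 3 edges, delete both glued faces → V=18, E=38, F=22.
Check: V − E + F = 18 − 38 + 22 = 2.

18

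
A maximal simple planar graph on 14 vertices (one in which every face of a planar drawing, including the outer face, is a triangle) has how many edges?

36

In a plane triangulation 3F = 2E and V − E + F = 2, so E = 3V − 6 = 3·14 − 6 = 36.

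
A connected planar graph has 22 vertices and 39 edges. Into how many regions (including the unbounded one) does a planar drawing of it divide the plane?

Euler's formula for a connected plane graph: V − E + F = 2, so F = 2 − 22 + 39 = 19.

19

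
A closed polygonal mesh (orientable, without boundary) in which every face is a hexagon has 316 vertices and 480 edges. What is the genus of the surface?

3

Every face is a hexagon and each edge borders two faces, so 6F = 2·480, giving F = 160.
χ = V − E + F = 316 − 480 + 160 = -4.
For a closed orientable surface χ = 2 − 2g, so g = (2 − (-4))/2 = 3.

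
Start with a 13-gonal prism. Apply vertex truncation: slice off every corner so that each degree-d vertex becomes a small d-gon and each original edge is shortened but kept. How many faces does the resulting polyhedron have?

The base solid has V = 26, E = 39, F = 15.
Truncation replaces each original edge-end by a new vertex, so V′ = 2E = 78.
Each original edge survives, and each old vertex of degree d contributes d new edges; summing degrees gives Σd = 2E, so E′ = E + 2E = 3E = 117.
Each original face survives and each original vertex becomes one new face: F′ = F + V = 41.

41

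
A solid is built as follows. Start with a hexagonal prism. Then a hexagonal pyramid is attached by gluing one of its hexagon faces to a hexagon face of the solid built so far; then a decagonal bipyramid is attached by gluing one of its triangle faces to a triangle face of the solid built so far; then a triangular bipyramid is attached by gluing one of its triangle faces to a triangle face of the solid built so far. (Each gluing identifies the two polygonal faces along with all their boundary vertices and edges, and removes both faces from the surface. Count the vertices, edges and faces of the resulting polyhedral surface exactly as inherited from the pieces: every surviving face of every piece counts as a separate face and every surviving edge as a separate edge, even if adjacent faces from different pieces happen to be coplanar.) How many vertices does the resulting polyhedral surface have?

A hexagonal prism: V=12, E=18, F=8.
Attach a hexagonal pyramid (V=7, E=12, F=7) along a 6-gon: merge 6 vertices and 6 edges, delete both glued faces → V=13, E=24, F=13.
Attach a decagonal bipyramid (V=12, E=30, F=20) along a 3-gon: merge 3 vertices and 3 edges, delete both glued faces → V=22, E=51, F=31.
Attach a triangular bipyramid (V=5, E=9, F=6) along a 3-gon: merge 3 vertices and 3 edges, delete both glued faces → V=24, E=57, F=35.
Check: V − E + F = 24 − 57 + 35 = 2.

24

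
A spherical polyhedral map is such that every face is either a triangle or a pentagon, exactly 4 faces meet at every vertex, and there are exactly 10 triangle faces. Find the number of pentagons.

Let x be the number of pentagons; then F = 10 + x.
Edge–face incidences: 2E = 3·10 + 5·x = 30 + 5x.
Every vertex has degree 4, so 4V = 2E.
Euler: V − E + F = 2 ⇒ (2E)/4 − E + (10 + x) = 2.
Multiply by 8: 2·(2E) − 4·(2E) + 8·(10 + x) = 16, i.e. 80 + 8x − 2·(30 + 5x) = 16.
Collecting terms: −2x + 20 = 16, so −2x = −4, so x = 2.
Then 2E = 30 + 5·2 = 40, so E = 20, V = 2E/4 = 10, F = 10 + 2 = 12.

2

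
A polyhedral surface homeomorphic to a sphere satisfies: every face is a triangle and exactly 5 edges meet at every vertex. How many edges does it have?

Each face has 3 edges and each edge borders two faces, so 2E = 3F.
Each vertex has degree 5, so 5V = 2E and hence V = 3F/5.
Euler: V − E + F = 2 ⇒ (3F/5) − (3F/2) + F = 2.
Multiply by 10: (6 − 15 + 10)F = 20, i.e. 1F = 20.
So F = 20, E = 3·20/2 = 30, V = 3·20/5 = 12.

30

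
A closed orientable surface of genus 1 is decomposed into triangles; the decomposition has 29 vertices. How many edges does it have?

χ = 2 − 2·1 = 0, and every face is a triangle so 3F = 2E.
V − E + F = 0 with E = 3F/2 gives 29 − (3/2 − 1)·F = 0, so F = 58 and E = 87.

87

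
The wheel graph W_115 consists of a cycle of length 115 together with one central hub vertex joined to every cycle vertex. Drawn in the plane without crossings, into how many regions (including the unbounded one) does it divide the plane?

116

W_115 has V = 115 + 1 = 116 vertices and E = 2·115 = 230 edges.
By Euler's formula F = 2 − V + E = 2 − 116 + 230 = 116.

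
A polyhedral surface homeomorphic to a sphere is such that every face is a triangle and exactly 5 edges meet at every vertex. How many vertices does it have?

Each face has 3 edges and each edge borders two faces, so 2E = 3F.
Each vertex has degree 5, so 5V = 2E and hence V = 3F/5.
Euler: V − E + F = 2 ⇒ (3F/5) − (3F/2) + F = 2.
Multiply by 10: (6 − 15 + 10)F = 20, i.e. 1F = 20.
So F = 20, E = 3·20/2 = 30, V = 3·20/5 = 12.

12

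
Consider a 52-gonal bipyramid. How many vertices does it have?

A bipyramid over an n-gon has 2n triangular faces and n + 2 vertices: V = 52 + 2 = 54, E = 3·52 = 156, F = 2·52 = 104.

54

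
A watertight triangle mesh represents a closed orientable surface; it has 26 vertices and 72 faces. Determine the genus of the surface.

6

Every face is a triangle, so 2E = 3·72 = 216, giving E = 108.
χ = V − E + F = 26 − 108 + 72 = -10.
For a closed orientable surface χ = 2 − 2g, so g = (2 − (-10))/2 = 6.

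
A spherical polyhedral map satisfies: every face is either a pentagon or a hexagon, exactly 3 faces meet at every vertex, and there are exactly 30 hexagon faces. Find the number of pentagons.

Let x be the number of pentagons; then F = 30 + x.
Edge–face incidences: 2E = 6·30 + 5·x = 180 + 5x.
Every vertex has degree 3, so 3V = 2E.
Euler: V − E + F = 2 ⇒ (2E)/3 − E + (30 + x) = 2.
Multiply by 6: 2·(2E) − 3·(2E) + 6·(30 + x) = 12, i.e. 180 + 6x − (180 + 5x) = 12.
Collecting terms: x = 12.
Then 2E = 180 + 5·12 = 240, so E = 120, V = 2E/3 = 80, F = 30 + 12 = 42.

12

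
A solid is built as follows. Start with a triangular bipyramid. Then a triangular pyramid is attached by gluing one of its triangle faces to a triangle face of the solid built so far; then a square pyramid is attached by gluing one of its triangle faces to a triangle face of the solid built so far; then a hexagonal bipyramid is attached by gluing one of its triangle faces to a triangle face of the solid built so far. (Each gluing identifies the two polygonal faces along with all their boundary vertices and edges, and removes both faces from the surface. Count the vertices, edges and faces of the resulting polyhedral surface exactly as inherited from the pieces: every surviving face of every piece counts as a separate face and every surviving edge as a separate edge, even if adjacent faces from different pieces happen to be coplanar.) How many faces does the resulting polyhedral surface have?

A triangular bipyramid: V=5, E=9, F=6.
Attach a triangular pyramid (V=4, E=6, F=4) along a 3-gon: merge 3 vertices and 3 edges, delete both glued faces → V=6, E=12, F=8.
Attach a square pyramid (V=5, E=8, F=5) along a 3-gon: merge 3 vertices and 3 edges, delete both glued faces → V=8, E=17, F=11.
Attach a hexagonal bipyramid (V=8, E=18, F=12) along a 3-gon: merge 3 vertices and 3 edges, delete both glued faces → V=13, E=32, F=21.
Check: V − E + F = 13 − 32 + 21 = 2.

21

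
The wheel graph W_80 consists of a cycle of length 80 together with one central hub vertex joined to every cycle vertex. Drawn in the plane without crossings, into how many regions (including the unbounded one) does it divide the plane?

W_80 has V = 80 + 1 = 81 vertices and E = 2·80 = 160 edges.
By Euler's formula F = 2 − V + E = 2 − 81 + 160 = 81.

81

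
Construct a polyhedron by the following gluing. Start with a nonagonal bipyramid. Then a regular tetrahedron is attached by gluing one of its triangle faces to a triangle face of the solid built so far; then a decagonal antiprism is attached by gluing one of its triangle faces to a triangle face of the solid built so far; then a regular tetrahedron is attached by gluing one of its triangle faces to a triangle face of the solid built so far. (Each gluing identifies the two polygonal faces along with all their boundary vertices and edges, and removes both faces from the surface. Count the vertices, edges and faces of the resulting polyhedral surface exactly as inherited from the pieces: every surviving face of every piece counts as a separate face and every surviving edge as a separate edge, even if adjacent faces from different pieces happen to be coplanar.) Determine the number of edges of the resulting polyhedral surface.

A nonagonal bipyramid: V=11, E=27, F=18.
Attach a regular tetrahedron (V=4, E=6, F=4) along a 3-gon: merge 3 vertices and 3 edges, delete both glued faces → V=12, E=30, F=20.
Attach a decagonal antiprism (V=20, E=40, F=22) along a 3-gon: merge 3 vertices and 3 edges, delete both glued faces → V=29, E=67, F=40.
Attach a regular tetrahedron (V=4, E=6, F=4) along a 3-gon: merge 3 vertices and 3 edges, delete both glued faces → V=30, E=70, F=42.
Check: V − E + F = 30 − 70 + 42 = 2.

70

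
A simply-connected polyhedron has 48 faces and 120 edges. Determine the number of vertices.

74

Here V − E + F = 2.
V = 2 + E − F = 2 + 120 − 48 = 74.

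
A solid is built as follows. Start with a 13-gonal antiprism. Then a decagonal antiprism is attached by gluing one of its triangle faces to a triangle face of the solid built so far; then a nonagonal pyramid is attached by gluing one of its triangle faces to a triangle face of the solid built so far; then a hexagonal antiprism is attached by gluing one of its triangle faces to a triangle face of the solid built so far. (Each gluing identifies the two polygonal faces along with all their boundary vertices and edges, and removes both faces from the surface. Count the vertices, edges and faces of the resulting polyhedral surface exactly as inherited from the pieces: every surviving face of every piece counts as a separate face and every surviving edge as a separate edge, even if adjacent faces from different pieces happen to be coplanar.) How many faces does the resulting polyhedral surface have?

68

A 13-gonal antiprism: V=26, E=52, F=28.
Attach a decagonal antiprism (V=20, E=40, F=22) along a 3-gon: merge 3 vertices and 3 edges, delete both glued faces → V=43, E=89, F=48.
Attach a nonagonal pyramid (V=10, E=18, F=10) along a 3-gon: merge 3 vertices and 3 edges, delete both glued faces → V=50, E=104, F=56.
Attach a hexagonal antiprism (V=12, E=24, F=14) along a 3-gon: merge 3 vertices and 3 edges, delete both glued faces → V=59, E=125, F=68.
Check: V − E + F = 59 − 125 + 68 = 2.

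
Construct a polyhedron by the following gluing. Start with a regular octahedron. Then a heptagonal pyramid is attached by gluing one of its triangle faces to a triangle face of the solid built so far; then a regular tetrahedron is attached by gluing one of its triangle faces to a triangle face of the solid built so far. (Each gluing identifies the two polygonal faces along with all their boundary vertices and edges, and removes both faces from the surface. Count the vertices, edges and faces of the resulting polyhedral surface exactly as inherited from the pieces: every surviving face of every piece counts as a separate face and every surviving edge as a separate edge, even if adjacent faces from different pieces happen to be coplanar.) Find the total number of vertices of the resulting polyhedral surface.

12

A regular octahedron: V=6, E=12, F=8.
Attach a heptagonal pyramid (V=8, E=14, F=8) along a 3-gon: merge 3 vertices and 3 edges, delete both glued faces → V=11, E=23, F=14.
Attach a regular tetrahedron (V=4, E=6, F=4) along a 3-gon: merge 3 vertices and 3 edges, delete both glued faces → V=12, E=26, F=16.
Check: V − E + F = 12 − 26 + 16 = 2.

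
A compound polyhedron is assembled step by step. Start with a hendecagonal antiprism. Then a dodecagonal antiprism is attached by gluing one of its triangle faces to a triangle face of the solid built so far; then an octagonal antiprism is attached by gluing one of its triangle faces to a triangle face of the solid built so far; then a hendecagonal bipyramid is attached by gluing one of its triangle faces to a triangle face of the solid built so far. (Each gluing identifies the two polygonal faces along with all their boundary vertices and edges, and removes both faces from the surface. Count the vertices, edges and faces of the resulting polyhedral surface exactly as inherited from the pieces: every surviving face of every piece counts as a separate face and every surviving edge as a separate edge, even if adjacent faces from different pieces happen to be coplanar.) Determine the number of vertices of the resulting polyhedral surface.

A hendecagonal antiprism: V=22, E=44, F=24.
Attach a dodecagonal antiprism (V=24, E=48, F=26) along a 3-gon: merge 3 vertices and 3 edges, delete both glued faces → V=43, E=89, F=48.
Attach an octagonal antiprism (V=16, E=32, F=18) along a 3-gon: merge 3 vertices and 3 edges, delete both glued faces → V=56, E=118, F=64.
Attach a hendecagonal bipyramid (V=13, E=33, F=22) along a 3-gon: merge 3 vertices and 3 edges, delete both glued faces → V=66, E=148, F=84.
Check: V − E + F = 66 − 148 + 84 = 2.

66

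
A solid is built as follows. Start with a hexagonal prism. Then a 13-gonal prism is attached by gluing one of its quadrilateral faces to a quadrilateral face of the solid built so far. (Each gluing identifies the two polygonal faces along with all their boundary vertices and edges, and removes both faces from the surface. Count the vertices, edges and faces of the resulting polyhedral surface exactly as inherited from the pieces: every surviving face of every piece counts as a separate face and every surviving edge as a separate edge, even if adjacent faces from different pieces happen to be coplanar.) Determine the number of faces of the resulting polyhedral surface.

21

A hexagonal prism: V=12, E=18, F=8.
Attach a 13-gonal prism (V=26, E=39, F=15) along a 4-gon: merge 4 vertices and 4 edges, delete both glued faces → V=34, E=53, F=21.
Check: V − E + F = 34 − 53 + 21 = 2.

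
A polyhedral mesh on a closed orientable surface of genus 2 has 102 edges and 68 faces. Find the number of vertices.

For a closed orientable surface of genus 2, χ = 2 − 2·2 = -2.
V = -2 + E − F = -2 + 102 − 68 = 32.

32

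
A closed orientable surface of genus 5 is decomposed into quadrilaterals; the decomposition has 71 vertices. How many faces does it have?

79

χ = 2 − 2·5 = -8, and every face is a square so 4F = 2E.
V − E + F = -8 with E = 4F/2 gives 71 − (4/2 − 1)·F = -8, so F = 79 and E = 158.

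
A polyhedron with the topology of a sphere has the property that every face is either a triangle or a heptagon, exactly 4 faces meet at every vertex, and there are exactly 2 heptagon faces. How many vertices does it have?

Let x be the number of triangles; then F = 2 + x.
Edge–face incidences: 2E = 7·2 + 3·x = 14 + 3x.
Every vertex has degree 4, so 4V = 2E.
Euler: V − E + F = 2 ⇒ (2E)/4 − E + (2 + x) = 2.
Multiply by 8: 2·(2E) − 4·(2E) + 8·(2 + x) = 16, i.e. 16 + 8x − 2·(14 + 3x) = 16.
Collecting terms: 2x − 12 = 16, so 2x = 28, so x = 14.
Then 2E = 14 + 3·14 = 56, so E = 28, V = 2E/4 = 14, F = 2 + 14 = 16.

14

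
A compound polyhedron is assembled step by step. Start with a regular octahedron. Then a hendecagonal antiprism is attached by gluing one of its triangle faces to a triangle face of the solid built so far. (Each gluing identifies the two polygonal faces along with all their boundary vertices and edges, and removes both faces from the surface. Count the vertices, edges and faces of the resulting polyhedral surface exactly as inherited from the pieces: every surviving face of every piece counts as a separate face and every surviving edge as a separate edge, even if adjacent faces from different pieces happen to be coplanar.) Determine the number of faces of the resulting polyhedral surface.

A regular octahedron: V=6, E=12, F=8.
Attach a hendecagonal antiprism (V=22, E=44, F=24) along a 3-gon: merge 3 vertices and 3 edges, delete both glued faces → V=25, E=53, F=30.
Check: V − E + F = 25 − 53 + 30 = 2.

30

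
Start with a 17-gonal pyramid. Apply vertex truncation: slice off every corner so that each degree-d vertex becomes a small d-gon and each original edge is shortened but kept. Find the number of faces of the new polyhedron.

The base solid has V = 18, E = 34, F = 18.
Truncation replaces each original edge-end by a new vertex, so V′ = 2E = 68.
Each original edge survives, and each old vertex of degree d contributes d new edges; summing degrees gives Σd = 2E, so E′ = E + 2E = 3E = 102.
Each original face survives and each original vertex becomes one new face: F′ = F + V = 36.

36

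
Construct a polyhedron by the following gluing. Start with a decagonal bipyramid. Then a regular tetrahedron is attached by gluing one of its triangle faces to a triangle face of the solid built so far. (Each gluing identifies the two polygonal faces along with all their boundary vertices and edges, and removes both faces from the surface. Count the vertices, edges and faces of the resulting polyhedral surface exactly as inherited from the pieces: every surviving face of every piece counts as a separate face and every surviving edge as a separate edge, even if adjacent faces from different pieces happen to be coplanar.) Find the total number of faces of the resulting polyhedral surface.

22

A decagonal bipyramid: V=12, E=30, F=20.
Attach a regular tetrahedron (V=4, E=6, F=4) along a 3-gon: merge 3 vertices and 3 edges, delete both glued faces → V=13, E=33, F=22.
Check: V − E + F = 13 − 33 + 22 = 2.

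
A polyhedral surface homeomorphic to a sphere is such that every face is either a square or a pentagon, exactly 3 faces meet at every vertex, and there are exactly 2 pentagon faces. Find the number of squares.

Let x be the number of squares; then F = 2 + x.
Edge–face incidences: 2E = 5·2 + 4·x = 10 + 4x.
Every vertex has degree 3, so 3V = 2E.
Euler: V − E + F = 2 ⇒ (2E)/3 − E + (2 + x) = 2.
Multiply by 6: 2·(2E) − 3·(2E) + 6·(2 + x) = 12, i.e. 12 + 6x − (10 + 4x) = 12.
Collecting terms: 2x + 2 = 12, so 2x = 10, so x = 5.
Then 2E = 10 + 4·5 = 30, so E = 15, V = 2E/3 = 10, F = 2 + 5 = 7.

5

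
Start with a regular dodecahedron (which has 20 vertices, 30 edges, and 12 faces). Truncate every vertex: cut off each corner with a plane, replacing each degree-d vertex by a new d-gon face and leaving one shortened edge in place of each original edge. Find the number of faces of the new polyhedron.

32

Truncation replaces each original edge-end by a new vertex, so V′ = 2E = 60.
Each original edge survives, and each old vertex of degree d contributes d new edges; summing degrees gives Σd = 2E, so E′ = E + 2E = 3E = 90.
Each original face survives and each original vertex becomes one new face: F′ = F + V = 32.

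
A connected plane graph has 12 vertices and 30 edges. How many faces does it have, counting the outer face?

20

Euler's formula for a connected plane graph: V − E + F = 2, so F = 2 − 12 + 30 = 20.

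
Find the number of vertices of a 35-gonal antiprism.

70

An antiprism on an n-gon has two n-gon caps and 2n triangles: V = 2·35 = 70, E = 4·35 = 140, F = 2·35 + 2 = 72.
Check: V − E + F = 70 − 140 + 72 = 2.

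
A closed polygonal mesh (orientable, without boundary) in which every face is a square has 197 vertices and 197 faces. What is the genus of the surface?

Every face is a square, so 2E = 4·197 = 788, giving E = 394.
χ = V − E + F = 197 − 394 + 197 = 0.
For a closed orientable surface χ = 2 − 2g, so g = (2 − (0))/2 = 1.

1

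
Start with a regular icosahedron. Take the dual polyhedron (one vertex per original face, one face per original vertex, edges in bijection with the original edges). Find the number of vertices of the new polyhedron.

The base solid has V = 12, E = 30, F = 20.
The dual swaps V and F and preserves E: V′ = F = 20, E′ = E = 30, F′ = V = 12.

20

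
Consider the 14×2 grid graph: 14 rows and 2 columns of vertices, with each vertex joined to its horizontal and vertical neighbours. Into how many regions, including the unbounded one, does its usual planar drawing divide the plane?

14

The grid has V = 14·2 = 28 vertices and E = 14·1 + 2·13 = 40 edges.
F = 2 − V + E = 2 − 28 + 40 = 14.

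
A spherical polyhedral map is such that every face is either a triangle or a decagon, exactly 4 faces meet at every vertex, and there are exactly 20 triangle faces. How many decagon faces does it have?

2

Let x be the number of decagons; then F = 20 + x.
Edge–face incidences: 2E = 3·20 + 10·x = 60 + 10x.
Every vertex has degree 4, so 4V = 2E.
Euler: V − E + F = 2 ⇒ (2E)/4 − E + (20 + x) = 2.
Multiply by 8: 2·(2E) − 4·(2E) + 8·(20 + x) = 16, i.e. 160 + 8x − 2·(60 + 10x) = 16.
Collecting terms: −12x + 40 = 16, so −12x = −24, so x = 2.
Then 2E = 60 + 10·2 = 80, so E = 40, V = 2E/4 = 20, F = 20 + 2 = 22.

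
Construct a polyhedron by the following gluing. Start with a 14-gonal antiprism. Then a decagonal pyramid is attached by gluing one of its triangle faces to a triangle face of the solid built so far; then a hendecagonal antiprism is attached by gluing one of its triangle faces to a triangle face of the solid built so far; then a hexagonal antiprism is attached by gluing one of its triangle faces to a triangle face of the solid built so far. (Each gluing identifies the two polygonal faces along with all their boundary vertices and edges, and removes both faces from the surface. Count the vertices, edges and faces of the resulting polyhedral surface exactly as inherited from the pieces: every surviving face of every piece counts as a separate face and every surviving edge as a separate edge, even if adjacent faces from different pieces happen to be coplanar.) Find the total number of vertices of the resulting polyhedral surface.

A 14-gonal antiprism: V=28, E=56, F=30.
Attach a decagonal pyramid (V=11, E=20, F=11) along a 3-gon: merge 3 vertices and 3 edges, delete both glued faces → V=36, E=73, F=39.
Attach a hendecagonal antiprism (V=22, E=44, F=24) along a 3-gon: merge 3 vertices and 3 edges, delete both glued faces → V=55, E=114, F=61.
Attach a hexagonal antiprism (V=12, E=24, F=14) along a 3-gon: merge 3 vertices and 3 edges, delete both glued faces → V=64, E=135, F=73.
Check: V − E + F = 64 − 135 + 73 = 2.

64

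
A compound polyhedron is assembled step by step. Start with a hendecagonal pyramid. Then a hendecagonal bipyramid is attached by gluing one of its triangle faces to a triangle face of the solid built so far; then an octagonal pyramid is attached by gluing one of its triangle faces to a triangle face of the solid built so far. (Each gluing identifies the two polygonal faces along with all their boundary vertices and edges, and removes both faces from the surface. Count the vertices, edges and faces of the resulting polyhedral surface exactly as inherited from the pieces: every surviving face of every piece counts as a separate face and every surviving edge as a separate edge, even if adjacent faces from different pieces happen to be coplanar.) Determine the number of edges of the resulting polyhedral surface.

65

A hendecagonal pyramid: V=12, E=22, F=12.
Attach a hendecagonal bipyramid (V=13, E=33, F=22) along a 3-gon: merge 3 vertices and 3 edges, delete both glued faces → V=22, E=52, F=32.
Attach an octagonal pyramid (V=9, E=16, F=9) along a 3-gon: merge 3 vertices and 3 edges, delete both glued faces → V=28, E=65, F=39.
Check: V − E + F = 28 − 65 + 39 = 2.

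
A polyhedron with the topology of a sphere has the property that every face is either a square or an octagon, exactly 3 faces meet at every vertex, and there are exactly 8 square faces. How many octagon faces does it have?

2

Let x be the number of octagons; then F = 8 + x.
Edge–face incidences: 2E = 4·8 + 8·x = 32 + 8x.
Every vertex has degree 3, so 3V = 2E.
Euler: V − E + F = 2 ⇒ (2E)/3 − E + (8 + x) = 2.
Multiply by 6: 2·(2E) − 3·(2E) + 6·(8 + x) = 12, i.e. 48 + 6x − (32 + 8x) = 12.
Collecting terms: −2x + 16 = 12, so −2x = −4, so x = 2.
Then 2E = 32 + 8·2 = 48, so E = 24, V = 2E/3 = 16, F = 8 + 2 = 10.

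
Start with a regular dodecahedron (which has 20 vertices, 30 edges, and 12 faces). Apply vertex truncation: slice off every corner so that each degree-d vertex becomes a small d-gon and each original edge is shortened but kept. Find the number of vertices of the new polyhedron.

Truncation replaces each original edge-end by a new vertex, so V′ = 2E = 60.
Each original edge survives, and each old vertex of degree d contributes d new edges; summing degrees gives Σd = 2E, so E′ = E + 2E = 3E = 90.
Each original face survives and each original vertex becomes one new face: F′ = F + V = 32.

60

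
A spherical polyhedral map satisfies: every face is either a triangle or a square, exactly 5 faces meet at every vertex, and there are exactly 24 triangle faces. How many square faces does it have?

Let x be the number of squares; then F = 24 + x.
Edge–face incidences: 2E = 3·24 + 4·x = 72 + 4x.
Every vertex has degree 5, so 5V = 2E.
Euler: V − E + F = 2 ⇒ (2E)/5 − E + (24 + x) = 2.
Multiply by 10: 2·(2E) − 5·(2E) + 10·(24 + x) = 20, i.e. 240 + 10x − 3·(72 + 4x) = 20.
Collecting terms: −2x + 24 = 20, so −2x = −4, so x = 2.
Then 2E = 72 + 4·2 = 80, so E = 40, V = 2E/5 = 16, F = 24 + 2 = 26.

2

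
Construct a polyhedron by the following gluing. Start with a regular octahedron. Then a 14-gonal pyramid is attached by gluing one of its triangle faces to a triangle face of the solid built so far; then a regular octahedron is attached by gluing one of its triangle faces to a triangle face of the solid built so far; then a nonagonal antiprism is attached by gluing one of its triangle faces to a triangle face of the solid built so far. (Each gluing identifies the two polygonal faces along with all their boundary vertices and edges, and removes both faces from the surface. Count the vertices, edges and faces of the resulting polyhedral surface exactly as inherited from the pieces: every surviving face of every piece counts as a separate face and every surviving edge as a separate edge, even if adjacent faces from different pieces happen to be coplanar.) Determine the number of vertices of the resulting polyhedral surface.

36

A regular octahedron: V=6, E=12, F=8.
Attach a 14-gonal pyramid (V=15, E=28, F=15) along a 3-gon: merge 3 vertices and 3 edges, delete both glued faces → V=18, E=37, F=21.
Attach a regular octahedron (V=6, E=12, F=8) along a 3-gon: merge 3 vertices and 3 edges, delete both glued faces → V=21, E=46, F=27.
Attach a nonagonal antiprism (V=18, E=36, F=20) along a 3-gon: merge 3 vertices and 3 edges, delete both glued faces → V=36, E=79, F=45.
Check: V − E + F = 36 − 79 + 45 = 2.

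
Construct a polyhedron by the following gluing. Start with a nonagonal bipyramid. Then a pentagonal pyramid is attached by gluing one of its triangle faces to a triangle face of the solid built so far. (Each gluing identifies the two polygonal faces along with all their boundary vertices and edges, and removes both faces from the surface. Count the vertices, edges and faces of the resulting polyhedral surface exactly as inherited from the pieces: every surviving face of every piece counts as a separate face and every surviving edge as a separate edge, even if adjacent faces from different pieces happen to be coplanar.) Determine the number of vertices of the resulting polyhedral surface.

A nonagonal bipyramid: V=11, E=27, F=18.
Attach a pentagonal pyramid (V=6, E=10, F=6) along a 3-gon: merge 3 vertices and 3 edges, delete both glued faces → V=14, E=34, F=22.
Check: V − E + F = 14 − 34 + 22 = 2.

14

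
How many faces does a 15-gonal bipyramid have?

A bipyramid over an n-gon has 2n triangular faces and n + 2 vertices: V = 15 + 2 = 17, E = 3·15 = 45, F = 2·15 = 30.

30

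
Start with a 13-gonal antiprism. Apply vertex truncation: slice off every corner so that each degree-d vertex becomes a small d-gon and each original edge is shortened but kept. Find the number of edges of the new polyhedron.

156

The base solid has V = 26, E = 52, F = 28.
Truncation replaces each original edge-end by a new vertex, so V′ = 2E = 104.
Each original edge survives, and each old vertex of degree d contributes d new edges; summing degrees gives Σd = 2E, so E′ = E + 2E = 3E = 156.
Each original face survives and each original vertex becomes one new face: F′ = F + V = 54.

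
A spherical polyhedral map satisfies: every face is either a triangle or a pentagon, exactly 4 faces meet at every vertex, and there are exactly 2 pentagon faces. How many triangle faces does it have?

10

Let x be the number of triangles; then F = 2 + x.
Edge–face incidences: 2E = 5·2 + 3·x = 10 + 3x.
Every vertex has degree 4, so 4V = 2E.
Euler: V − E + F = 2 ⇒ (2E)/4 − E + (2 + x) = 2.
Multiply by 8: 2·(2E) − 4·(2E) + 8·(2 + x) = 16, i.e. 16 + 8x − 2·(10 + 3x) = 16.
Collecting terms: 2x − 4 = 16, so 2x = 20, so x = 10.
Then 2E = 10 + 3·10 = 40, so E = 20, V = 2E/4 = 10, F = 2 + 10 = 12.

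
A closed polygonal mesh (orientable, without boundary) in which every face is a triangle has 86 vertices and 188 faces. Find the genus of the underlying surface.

5

Every face is a triangle, so 2E = 3·188 = 564, giving E = 282.
χ = V − E + F = 86 − 282 + 188 = -8.
For a closed orientable surface χ = 2 − 2g, so g = (2 − (-8))/2 = 5.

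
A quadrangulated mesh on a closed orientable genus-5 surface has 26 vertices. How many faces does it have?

χ = 2 − 2·5 = -8, and every face is a square so 4F = 2E.
V − E + F = -8 with E = 4F/2 gives 26 − (4/2 − 1)·F = -8, so F = 34 and E = 68.

34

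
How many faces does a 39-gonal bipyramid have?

A bipyramid over an n-gon has 2n triangular faces and n + 2 vertices: V = 39 + 2 = 41, E = 3·39 = 117, F = 2·39 = 78.
Check: V − E + F = 41 − 117 + 78 = 2.

78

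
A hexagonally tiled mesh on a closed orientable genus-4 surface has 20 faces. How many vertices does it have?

34

χ = 2 − 2·4 = -6, and every face is a hexagon so 6F = 2E.
E = 6·20/2 = 60. Then V = -6 + E − F = -6 + 60 − 20 = 34.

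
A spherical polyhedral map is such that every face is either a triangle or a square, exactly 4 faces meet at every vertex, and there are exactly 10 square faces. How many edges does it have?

Let x be the number of triangles; then F = 10 + x.
Edge–face incidences: 2E = 4·10 + 3·x = 40 + 3x.
Every vertex has degree 4, so 4V = 2E.
Euler: V − E + F = 2 ⇒ (2E)/4 − E + (10 + x) = 2.
Multiply by 8: 2·(2E) − 4·(2E) + 8·(10 + x) = 16, i.e. 80 + 8x − 2·(40 + 3x) = 16.
Collecting terms: 2x = 16, so x = 8.
Then 2E = 40 + 3·8 = 64, so E = 32, V = 2E/4 = 16, F = 10 + 8 = 18.

32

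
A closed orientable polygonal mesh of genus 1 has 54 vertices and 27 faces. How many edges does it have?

81

For a closed orientable surface of genus 1, χ = 2 − 2·1 = 0.
E = V + F − (0) = 54 + 27 − (0) = 81.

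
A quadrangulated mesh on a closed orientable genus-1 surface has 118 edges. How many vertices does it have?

59

χ = 2 − 2·1 = 0, and every face is a square so 4F = 2E.
F = 2E/4 = 59. Then V = 0 + E − F = 0 + 118 − 59 = 59.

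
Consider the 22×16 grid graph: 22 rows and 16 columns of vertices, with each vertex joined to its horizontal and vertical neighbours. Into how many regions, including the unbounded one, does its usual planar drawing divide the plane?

The grid has V = 22·16 = 352 vertices and E = 22·15 + 16·21 = 666 edges.
F = 2 − V + E = 2 − 352 + 666 = 316.

316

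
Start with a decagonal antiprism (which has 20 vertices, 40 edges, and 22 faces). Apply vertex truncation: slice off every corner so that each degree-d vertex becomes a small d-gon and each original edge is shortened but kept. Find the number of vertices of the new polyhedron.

80

Truncation replaces each original edge-end by a new vertex, so V′ = 2E = 80.
Each original edge survives, and each old vertex of degree d contributes d new edges; summing degrees gives Σd = 2E, so E′ = E + 2E = 3E = 120.
Each original face survives and each original vertex becomes one new face: F′ = F + V = 42.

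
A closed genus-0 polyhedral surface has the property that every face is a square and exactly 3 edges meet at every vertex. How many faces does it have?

6

Each face has 4 edges and each edge borders two faces, so 2E = 4F.
Each vertex has degree 3, so 3V = 2E and hence V = 4F/3.
Euler: V − E + F = 2 ⇒ (4F/3) − (4F/2) + F = 2.
Multiply by 6: (8 − 12 + 6)F = 12, i.e. 2F = 12.
So F = 6, E = 4·6/2 = 12, V = 4·6/3 = 8.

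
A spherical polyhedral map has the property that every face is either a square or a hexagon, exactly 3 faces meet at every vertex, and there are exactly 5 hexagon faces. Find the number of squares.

6

Let x be the number of squares; then F = 5 + x.
Edge–face incidences: 2E = 6·5 + 4·x = 30 + 4x.
Every vertex has degree 3, so 3V = 2E.
Euler: V − E + F = 2 ⇒ (2E)/3 − E + (5 + x) = 2.
Multiply by 6: 2·(2E) − 3·(2E) + 6·(5 + x) = 12, i.e. 30 + 6x − (30 + 4x) = 12.
Collecting terms: 2x = 12, so x = 6.
Then 2E = 30 + 4·6 = 54, so E = 27, V = 2E/3 = 18, F = 5 + 6 = 11.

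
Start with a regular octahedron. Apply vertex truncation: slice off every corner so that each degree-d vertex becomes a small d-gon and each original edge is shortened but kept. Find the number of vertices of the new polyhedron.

The base solid has V = 6, E = 12, F = 8.
Truncation replaces each original edge-end by a new vertex, so V′ = 2E = 24.
Each original edge survives, and each old vertex of degree d contributes d new edges; summing degrees gives Σd = 2E, so E′ = E + 2E = 3E = 36.
Each original face survives and each original vertex becomes one new face: F′ = F + V = 14.

24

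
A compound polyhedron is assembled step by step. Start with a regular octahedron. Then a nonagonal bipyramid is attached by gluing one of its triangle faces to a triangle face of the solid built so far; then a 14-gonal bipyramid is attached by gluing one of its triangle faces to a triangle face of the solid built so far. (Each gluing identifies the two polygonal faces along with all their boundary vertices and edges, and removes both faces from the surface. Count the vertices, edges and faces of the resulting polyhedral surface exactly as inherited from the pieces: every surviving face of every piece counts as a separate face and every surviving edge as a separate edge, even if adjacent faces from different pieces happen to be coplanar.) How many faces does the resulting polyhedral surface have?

A regular octahedron: V=6, E=12, F=8.
Attach a nonagonal bipyramid (V=11, E=27, F=18) along a 3-gon: merge 3 vertices and 3 edges, delete both glued faces → V=14, E=36, F=24.
Attach a 14-gonal bipyramid (V=16, E=42, F=28) along a 3-gon: merge 3 vertices and 3 edges, delete both glued faces → V=27, E=75, F=50.
Check: V − E + F = 27 − 75 + 50 = 2.

50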